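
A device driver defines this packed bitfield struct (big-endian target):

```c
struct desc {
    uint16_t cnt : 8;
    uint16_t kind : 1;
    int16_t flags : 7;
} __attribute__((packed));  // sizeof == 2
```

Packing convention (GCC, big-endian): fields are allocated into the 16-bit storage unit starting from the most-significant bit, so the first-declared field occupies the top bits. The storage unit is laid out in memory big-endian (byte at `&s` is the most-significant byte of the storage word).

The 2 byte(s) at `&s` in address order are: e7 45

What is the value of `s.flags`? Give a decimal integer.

[0]=0xe7 [1]=0x45 (big-endian) → word 0xe745
cnt:8 @ bit 8 → (0xe745>>8)&0xff = 0xe7
kind:1 @ bit 7 → (0xe745>>7)&0x1 = 0x0
flags:7 @ bit 0 → (0xe745>>0)&0x7f = 0x45  ←
flags signed 7b, MSB=1: 69 - 128 = -59

-59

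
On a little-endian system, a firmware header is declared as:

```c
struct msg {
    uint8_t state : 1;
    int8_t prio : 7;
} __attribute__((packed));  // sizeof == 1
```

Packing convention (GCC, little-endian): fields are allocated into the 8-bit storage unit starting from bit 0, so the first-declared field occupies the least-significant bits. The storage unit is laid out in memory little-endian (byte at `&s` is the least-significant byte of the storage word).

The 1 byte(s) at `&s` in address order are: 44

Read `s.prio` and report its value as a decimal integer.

[0]=0x44 (little-endian) → word 0x44
state:1 @ bit 0 → (0x44>>0)&0x1 = 0x0
prio:7 @ bit 1 → (0x44>>1)&0x7f = 0x22  ←
prio signed 7b, MSB=0: value = 34

34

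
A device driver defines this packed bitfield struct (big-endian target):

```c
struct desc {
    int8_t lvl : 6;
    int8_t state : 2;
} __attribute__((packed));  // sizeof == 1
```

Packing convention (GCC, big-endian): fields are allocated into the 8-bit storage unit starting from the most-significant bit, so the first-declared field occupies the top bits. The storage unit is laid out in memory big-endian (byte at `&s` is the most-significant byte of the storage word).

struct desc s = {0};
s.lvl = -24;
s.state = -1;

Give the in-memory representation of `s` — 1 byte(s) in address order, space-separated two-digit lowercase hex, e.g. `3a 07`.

[2+:6] lvl=-24 & 0x3f = 0x28; word=0xa0
[0+:2] state=-1 & 0x3 = 0x3; word=0xa3
word = 0xa3 → big-endian bytes:
  [0]=0xa3

a3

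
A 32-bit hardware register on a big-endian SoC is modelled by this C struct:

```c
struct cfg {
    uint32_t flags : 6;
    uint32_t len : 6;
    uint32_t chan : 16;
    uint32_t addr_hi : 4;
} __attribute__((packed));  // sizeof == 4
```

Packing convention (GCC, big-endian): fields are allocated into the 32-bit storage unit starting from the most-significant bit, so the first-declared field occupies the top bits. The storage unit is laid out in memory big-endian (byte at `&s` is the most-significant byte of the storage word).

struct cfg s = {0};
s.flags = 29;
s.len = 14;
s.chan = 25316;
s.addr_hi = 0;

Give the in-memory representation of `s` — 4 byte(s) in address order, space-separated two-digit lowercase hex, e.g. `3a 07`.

flags:6 = 29 → 0x1d << 26 → word 0x74000000
len:6 = 14 → 0xe << 20 → word 0x74e00000
chan:16 = 25316 → 0x62e4 << 4 → word 0x74e62e40
addr_hi:4 = 0 → 0x0 << 0 → word 0x74e62e40
word = 0x74e62e40 → big-endian bytes:
  [0]=0x74  [1]=0xe6  [2]=0x2e  [3]=0x40

74 e6 2e 40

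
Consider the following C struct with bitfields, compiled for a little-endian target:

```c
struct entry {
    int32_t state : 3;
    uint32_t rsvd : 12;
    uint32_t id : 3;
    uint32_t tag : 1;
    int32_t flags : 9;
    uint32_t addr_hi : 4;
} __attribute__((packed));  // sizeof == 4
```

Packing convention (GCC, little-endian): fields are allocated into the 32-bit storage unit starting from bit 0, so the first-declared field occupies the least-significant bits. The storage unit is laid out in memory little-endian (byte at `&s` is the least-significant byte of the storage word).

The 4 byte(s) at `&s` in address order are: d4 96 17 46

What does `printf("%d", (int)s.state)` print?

-4

[0]=0xd4 [1]=0x96 [2]=0x17 [3]=0x46 (little-endian) → word 0x461796d4
state:3 @ bit 0 → (0x461796d4>>0)&0x7 = 0x4  ←
rsvd:12 @ bit 3 → (0x461796d4>>3)&0xfff = 0x2da
id:3 @ bit 15 → (0x461796d4>>15)&0x7 = 0x7
tag:1 @ bit 18 → (0x461796d4>>18)&0x1 = 0x1
flags:9 @ bit 19 → (0x461796d4>>19)&0x1ff = 0xc2
addr_hi:4 @ bit 28 → (0x461796d4>>28)&0xf = 0x4
state signed 3b, MSB=1: 4 - 8 = -4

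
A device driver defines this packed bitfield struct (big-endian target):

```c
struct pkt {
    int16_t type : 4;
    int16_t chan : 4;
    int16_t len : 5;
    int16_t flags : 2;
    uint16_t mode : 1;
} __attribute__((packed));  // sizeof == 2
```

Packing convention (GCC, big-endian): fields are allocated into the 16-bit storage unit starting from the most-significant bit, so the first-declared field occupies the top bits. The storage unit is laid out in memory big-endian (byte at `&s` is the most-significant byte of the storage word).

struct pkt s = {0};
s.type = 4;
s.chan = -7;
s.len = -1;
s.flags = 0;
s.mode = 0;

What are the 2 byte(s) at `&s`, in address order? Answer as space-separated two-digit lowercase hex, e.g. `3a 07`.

49 f8

[12+:4] type=4 & 0xf = 0x4; word=0x4000
[8+:4] chan=-7 & 0xf = 0x9; word=0x4900
[3+:5] len=-1 & 0x1f = 0x1f; word=0x49f8
[1+:2] flags=0 & 0x3 = 0x0; word=0x49f8
[0+:1] mode=0 & 0x1 = 0x0; word=0x49f8
word = 0x49f8 → big-endian bytes:
  [0]=0x49  [1]=0xf8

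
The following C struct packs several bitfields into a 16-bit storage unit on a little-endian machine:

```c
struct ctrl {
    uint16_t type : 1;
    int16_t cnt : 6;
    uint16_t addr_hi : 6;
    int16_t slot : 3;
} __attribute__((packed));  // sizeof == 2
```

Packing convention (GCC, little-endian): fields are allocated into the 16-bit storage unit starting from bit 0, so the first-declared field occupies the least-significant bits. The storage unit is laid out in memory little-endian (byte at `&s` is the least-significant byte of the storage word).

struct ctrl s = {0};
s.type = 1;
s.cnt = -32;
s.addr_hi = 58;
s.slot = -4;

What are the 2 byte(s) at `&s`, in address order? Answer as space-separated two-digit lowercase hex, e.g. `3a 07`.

type (1b) val=1 bits=0x1 at bit 0: 0x0001
cnt (6b) val=-32 bits=0x20 at bit 1: 0x0041
addr_hi (6b) val=58 bits=0x3a at bit 7: 0x1d41
slot (3b) val=-4 bits=0x4 at bit 13: 0x9d41
word = 0x9d41 → little-endian bytes:
  [0]=0x41  [1]=0x9d

41 9d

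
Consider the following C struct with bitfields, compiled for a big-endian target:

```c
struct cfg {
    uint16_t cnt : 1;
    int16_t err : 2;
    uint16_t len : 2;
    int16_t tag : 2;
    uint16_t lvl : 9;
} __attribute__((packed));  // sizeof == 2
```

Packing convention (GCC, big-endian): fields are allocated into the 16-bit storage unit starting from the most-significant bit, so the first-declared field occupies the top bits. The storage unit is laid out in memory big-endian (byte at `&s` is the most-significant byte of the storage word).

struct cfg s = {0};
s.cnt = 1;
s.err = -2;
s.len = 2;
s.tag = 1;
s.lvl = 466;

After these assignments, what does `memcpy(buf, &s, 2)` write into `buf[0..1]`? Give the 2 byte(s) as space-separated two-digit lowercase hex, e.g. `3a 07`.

d3 d2

cnt (1b) val=1 bits=0x1 at bit 15: 0x8000
err (2b) val=-2 bits=0x2 at bit 13: 0xc000
len (2b) val=2 bits=0x2 at bit 11: 0xd000
tag (2b) val=1 bits=0x1 at bit 9: 0xd200
lvl (9b) val=466 bits=0x1d2 at bit 0: 0xd3d2
word = 0xd3d2 → big-endian bytes:
  [0]=0xd3  [1]=0xd2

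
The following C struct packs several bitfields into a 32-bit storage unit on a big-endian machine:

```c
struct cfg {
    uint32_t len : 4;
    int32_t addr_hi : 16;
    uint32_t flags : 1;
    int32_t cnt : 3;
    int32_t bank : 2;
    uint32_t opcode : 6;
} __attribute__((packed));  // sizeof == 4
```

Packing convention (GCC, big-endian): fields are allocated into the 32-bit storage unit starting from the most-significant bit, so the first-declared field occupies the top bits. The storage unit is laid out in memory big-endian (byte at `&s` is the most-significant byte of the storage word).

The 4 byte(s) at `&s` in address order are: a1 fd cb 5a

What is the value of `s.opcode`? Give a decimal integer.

26

[0]=0xa1 [1]=0xfd [2]=0xcb [3]=0x5a (big-endian) → word 0xa1fdcb5a
len:4 @ bit 28 → (0xa1fdcb5a>>28)&0xf = 0xa
addr_hi:16 @ bit 12 → (0xa1fdcb5a>>12)&0xffff = 0x1fdc
flags:1 @ bit 11 → (0xa1fdcb5a>>11)&0x1 = 0x1
cnt:3 @ bit 8 → (0xa1fdcb5a>>8)&0x7 = 0x3
bank:2 @ bit 6 → (0xa1fdcb5a>>6)&0x3 = 0x1
opcode:6 @ bit 0 → (0xa1fdcb5a>>0)&0x3f = 0x1a  ←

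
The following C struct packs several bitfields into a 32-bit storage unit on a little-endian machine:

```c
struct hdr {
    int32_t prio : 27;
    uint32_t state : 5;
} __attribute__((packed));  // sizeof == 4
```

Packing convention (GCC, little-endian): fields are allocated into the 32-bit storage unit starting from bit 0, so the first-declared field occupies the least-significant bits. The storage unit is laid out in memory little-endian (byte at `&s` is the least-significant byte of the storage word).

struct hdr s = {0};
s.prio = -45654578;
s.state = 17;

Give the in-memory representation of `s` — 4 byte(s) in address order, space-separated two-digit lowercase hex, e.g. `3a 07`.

ce 5d 47 8d

[0+:27] prio=-45654578 & 0x7ffffff = 0x5475dce; word=0x05475dce
[27+:5] state=17 & 0x1f = 0x11; word=0x8d475dce
word = 0x8d475dce → little-endian bytes:
  [0]=0xce  [1]=0x5d  [2]=0x47  [3]=0x8d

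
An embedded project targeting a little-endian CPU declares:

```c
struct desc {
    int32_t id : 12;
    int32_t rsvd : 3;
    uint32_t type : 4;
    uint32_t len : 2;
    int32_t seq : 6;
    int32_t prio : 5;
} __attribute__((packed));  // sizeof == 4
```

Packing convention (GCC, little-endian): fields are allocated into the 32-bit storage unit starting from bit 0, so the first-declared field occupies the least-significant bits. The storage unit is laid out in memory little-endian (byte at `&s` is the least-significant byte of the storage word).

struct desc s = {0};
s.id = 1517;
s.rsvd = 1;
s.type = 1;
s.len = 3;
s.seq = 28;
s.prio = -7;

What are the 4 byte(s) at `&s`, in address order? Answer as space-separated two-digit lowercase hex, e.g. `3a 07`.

ed 95 98 cb

id (12b) val=1517 bits=0x5ed at bit 0: 0x000005ed
rsvd (3b) val=1 bits=0x1 at bit 12: 0x000015ed
type (4b) val=1 bits=0x1 at bit 15: 0x000095ed
len (2b) val=3 bits=0x3 at bit 19: 0x001895ed
seq (6b) val=28 bits=0x1c at bit 21: 0x039895ed
prio (5b) val=-7 bits=0x19 at bit 27: 0xcb9895ed
word = 0xcb9895ed → little-endian bytes:
  [0]=0xed  [1]=0x95  [2]=0x98  [3]=0xcb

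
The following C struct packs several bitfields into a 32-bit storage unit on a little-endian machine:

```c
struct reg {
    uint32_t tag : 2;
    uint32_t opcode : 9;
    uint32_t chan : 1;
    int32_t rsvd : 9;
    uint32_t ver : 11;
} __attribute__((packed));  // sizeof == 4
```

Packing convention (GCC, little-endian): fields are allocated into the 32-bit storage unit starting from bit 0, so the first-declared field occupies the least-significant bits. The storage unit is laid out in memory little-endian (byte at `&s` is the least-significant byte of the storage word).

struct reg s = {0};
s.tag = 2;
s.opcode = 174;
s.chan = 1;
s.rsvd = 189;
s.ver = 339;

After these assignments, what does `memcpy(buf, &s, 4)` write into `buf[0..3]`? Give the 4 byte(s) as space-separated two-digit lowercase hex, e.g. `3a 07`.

[0+:2] tag=2 & 0x3 = 0x2; word=0x00000002
[2+:9] opcode=174 & 0x1ff = 0xae; word=0x000002ba
[11+:1] chan=1 & 0x1 = 0x1; word=0x00000aba
[12+:9] rsvd=189 & 0x1ff = 0xbd; word=0x000bdaba
[21+:11] ver=339 & 0x7ff = 0x153; word=0x2a6bdaba
word = 0x2a6bdaba → little-endian bytes:
  [0]=0xba  [1]=0xda  [2]=0x6b  [3]=0x2a

ba da 6b 2a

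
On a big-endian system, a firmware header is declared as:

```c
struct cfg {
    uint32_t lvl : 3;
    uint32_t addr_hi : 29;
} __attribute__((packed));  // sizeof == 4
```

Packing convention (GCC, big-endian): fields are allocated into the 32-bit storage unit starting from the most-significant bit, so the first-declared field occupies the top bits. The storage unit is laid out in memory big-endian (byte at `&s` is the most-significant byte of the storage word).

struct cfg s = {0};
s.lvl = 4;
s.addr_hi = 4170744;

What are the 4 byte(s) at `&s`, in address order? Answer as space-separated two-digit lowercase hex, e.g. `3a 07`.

lvl:3 = 4 → 0x4 << 29 → word 0x80000000
addr_hi:29 = 4170744 → 0x3fa3f8 << 0 → word 0x803fa3f8
word = 0x803fa3f8 → big-endian bytes:
  [0]=0x80  [1]=0x3f  [2]=0xa3  [3]=0xf8

80 3f a3 f8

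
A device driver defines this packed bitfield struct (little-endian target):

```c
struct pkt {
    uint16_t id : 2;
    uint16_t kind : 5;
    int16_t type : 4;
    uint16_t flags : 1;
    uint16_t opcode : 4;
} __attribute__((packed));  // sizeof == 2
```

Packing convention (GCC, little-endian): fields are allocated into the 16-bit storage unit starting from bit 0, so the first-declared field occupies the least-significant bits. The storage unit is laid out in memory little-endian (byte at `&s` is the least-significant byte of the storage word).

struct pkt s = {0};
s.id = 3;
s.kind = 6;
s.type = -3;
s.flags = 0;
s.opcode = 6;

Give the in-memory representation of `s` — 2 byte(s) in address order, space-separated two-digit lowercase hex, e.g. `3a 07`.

[0+:2] id=3 & 0x3 = 0x3; word=0x0003
[2+:5] kind=6 & 0x1f = 0x6; word=0x001b
[7+:4] type=-3 & 0xf = 0xd; word=0x069b
[11+:1] flags=0 & 0x1 = 0x0; word=0x069b
[12+:4] opcode=6 & 0xf = 0x6; word=0x669b
word = 0x669b → little-endian bytes:
  [0]=0x9b  [1]=0x66

9b 66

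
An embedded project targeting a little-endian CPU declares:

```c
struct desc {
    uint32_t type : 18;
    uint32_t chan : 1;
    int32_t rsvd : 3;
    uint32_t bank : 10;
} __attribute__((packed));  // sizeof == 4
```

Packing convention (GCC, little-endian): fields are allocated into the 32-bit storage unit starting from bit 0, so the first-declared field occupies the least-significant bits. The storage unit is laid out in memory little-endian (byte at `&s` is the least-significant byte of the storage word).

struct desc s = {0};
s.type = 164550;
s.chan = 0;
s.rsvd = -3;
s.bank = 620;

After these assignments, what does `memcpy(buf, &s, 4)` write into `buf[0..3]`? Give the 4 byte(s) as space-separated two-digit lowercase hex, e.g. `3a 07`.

[0+:18] type=164550 & 0x3ffff = 0x282c6; word=0x000282c6
[18+:1] chan=0 & 0x1 = 0x0; word=0x000282c6
[19+:3] rsvd=-3 & 0x7 = 0x5; word=0x002a82c6
[22+:10] bank=620 & 0x3ff = 0x26c; word=0x9b2a82c6
word = 0x9b2a82c6 → little-endian bytes:
  [0]=0xc6  [1]=0x82  [2]=0x2a  [3]=0x9b

c6 82 2a 9b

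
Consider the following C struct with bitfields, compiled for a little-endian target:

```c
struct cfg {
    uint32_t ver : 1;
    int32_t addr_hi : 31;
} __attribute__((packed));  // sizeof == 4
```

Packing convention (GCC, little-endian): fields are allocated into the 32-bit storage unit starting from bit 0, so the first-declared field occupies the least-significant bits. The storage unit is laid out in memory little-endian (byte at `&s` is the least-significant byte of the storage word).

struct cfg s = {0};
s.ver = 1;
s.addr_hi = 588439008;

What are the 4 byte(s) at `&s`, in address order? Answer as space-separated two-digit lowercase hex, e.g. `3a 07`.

ver (1b) val=1 bits=0x1 at bit 0: 0x00000001
addr_hi (31b) val=588439008 bits=0x2312dde0 at bit 1: 0x4625bbc1
word = 0x4625bbc1 → little-endian bytes:
  [0]=0xc1  [1]=0xbb  [2]=0x25  [3]=0x46

c1 bb 25 46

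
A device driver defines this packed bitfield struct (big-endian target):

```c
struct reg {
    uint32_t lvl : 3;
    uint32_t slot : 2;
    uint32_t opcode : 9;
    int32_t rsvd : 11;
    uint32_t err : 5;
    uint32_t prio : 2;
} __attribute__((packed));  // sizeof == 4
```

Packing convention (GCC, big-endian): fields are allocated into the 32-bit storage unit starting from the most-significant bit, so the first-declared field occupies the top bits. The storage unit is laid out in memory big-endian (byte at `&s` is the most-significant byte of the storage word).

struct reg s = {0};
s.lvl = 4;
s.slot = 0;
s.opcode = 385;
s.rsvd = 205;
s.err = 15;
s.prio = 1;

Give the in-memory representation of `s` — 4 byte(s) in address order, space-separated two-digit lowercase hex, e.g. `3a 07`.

86 04 66 bd

lvl (3b) val=4 bits=0x4 at bit 29: 0x80000000
slot (2b) val=0 bits=0x0 at bit 27: 0x80000000
opcode (9b) val=385 bits=0x181 at bit 18: 0x86040000
rsvd (11b) val=205 bits=0xcd at bit 7: 0x86046680
err (5b) val=15 bits=0xf at bit 2: 0x860466bc
prio (2b) val=1 bits=0x1 at bit 0: 0x860466bd
word = 0x860466bd → big-endian bytes:
  [0]=0x86  [1]=0x04  [2]=0x66  [3]=0xbd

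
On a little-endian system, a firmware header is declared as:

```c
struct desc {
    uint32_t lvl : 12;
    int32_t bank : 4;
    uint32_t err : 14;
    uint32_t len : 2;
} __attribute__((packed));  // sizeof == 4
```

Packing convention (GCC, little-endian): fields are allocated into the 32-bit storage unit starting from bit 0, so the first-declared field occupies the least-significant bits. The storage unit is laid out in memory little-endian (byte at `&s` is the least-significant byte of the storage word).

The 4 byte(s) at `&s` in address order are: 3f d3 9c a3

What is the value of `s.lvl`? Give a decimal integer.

[0]=0x3f [1]=0xd3 [2]=0x9c [3]=0xa3 (little-endian) → word 0xa39cd33f
lvl [0+:12] = (word>>0) & 0xfff = 831  ←
bank [12+:4] = (word>>12) & 0xf = 13
err [16+:14] = (word>>16) & 0x3fff = 9116
len [30+:2] = (word>>30) & 0x3 = 2

831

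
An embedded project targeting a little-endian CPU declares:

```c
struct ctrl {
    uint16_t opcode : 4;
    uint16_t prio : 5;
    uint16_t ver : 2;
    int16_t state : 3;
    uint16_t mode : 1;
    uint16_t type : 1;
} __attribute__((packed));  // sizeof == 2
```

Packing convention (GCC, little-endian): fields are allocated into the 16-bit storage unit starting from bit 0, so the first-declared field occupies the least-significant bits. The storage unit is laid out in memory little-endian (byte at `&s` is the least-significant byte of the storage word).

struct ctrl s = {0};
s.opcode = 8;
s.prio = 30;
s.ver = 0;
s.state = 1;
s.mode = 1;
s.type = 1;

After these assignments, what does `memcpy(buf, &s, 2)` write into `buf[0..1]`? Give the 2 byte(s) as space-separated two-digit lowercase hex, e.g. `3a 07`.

e8 c9

opcode:4 = 8 → 0x8 << 0 → word 0x0008
prio:5 = 30 → 0x1e << 4 → word 0x01e8
ver:2 = 0 → 0x0 << 9 → word 0x01e8
state:3 = 1 → 0x1 << 11 → word 0x09e8
mode:1 = 1 → 0x1 << 14 → word 0x49e8
type:1 = 1 → 0x1 << 15 → word 0xc9e8
word = 0xc9e8 → little-endian bytes:
  [0]=0xe8  [1]=0xc9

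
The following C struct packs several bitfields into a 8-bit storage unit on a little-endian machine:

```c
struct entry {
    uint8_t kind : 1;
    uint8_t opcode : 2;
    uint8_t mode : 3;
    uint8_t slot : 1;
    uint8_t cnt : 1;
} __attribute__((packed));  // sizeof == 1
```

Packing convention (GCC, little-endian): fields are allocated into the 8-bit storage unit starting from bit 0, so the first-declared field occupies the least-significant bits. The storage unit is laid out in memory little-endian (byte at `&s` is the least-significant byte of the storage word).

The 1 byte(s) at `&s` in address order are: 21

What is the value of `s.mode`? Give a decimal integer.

[0]=0x21 (little-endian) → word 0x21
kind [0+:1] = (word>>0) & 0x1 = 1
opcode [1+:2] = (word>>1) & 0x3 = 0
mode [3+:3] = (word>>3) & 0x7 = 4  ←
slot [6+:1] = (word>>6) & 0x1 = 0
cnt [7+:1] = (word>>7) & 0x1 = 0

4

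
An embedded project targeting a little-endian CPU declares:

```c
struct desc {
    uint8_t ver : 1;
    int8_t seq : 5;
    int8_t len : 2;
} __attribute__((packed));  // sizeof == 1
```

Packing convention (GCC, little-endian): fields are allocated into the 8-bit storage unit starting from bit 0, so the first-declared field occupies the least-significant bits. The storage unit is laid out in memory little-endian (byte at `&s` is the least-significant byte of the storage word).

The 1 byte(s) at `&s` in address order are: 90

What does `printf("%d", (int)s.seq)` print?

8

[0]=0x90 (little-endian) → word 0x90
ver:1 @ bit 0 → (0x90>>0)&0x1 = 0x0
seq:5 @ bit 1 → (0x90>>1)&0x1f = 0x8  ←
len:2 @ bit 6 → (0x90>>6)&0x3 = 0x2
seq signed 5b, MSB=0: value = 8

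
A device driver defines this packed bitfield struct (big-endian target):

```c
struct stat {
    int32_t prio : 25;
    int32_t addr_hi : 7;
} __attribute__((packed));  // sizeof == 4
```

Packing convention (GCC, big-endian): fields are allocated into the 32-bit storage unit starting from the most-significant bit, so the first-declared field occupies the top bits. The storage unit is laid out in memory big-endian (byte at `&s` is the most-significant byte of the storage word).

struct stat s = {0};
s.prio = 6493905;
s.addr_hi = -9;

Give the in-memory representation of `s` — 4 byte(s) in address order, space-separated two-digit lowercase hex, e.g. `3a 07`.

prio (25b) val=6493905 bits=0x6316d1 at bit 7: 0x318b6880
addr_hi (7b) val=-9 bits=0x77 at bit 0: 0x318b68f7
word = 0x318b68f7 → big-endian bytes:
  [0]=0x31  [1]=0x8b  [2]=0x68  [3]=0xf7

31 8b 68 f7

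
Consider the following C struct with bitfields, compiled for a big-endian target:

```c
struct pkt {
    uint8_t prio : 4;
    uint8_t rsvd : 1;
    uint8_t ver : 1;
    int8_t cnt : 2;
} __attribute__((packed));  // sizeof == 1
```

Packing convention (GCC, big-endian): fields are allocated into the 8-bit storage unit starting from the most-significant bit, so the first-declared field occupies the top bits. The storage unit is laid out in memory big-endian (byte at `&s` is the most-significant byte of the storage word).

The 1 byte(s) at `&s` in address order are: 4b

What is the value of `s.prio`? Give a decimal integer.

4

[0]=0x4b (big-endian) → word 0x4b
prio:4 @ bit 4 → (0x4b>>4)&0xf = 0x4  ←
rsvd:1 @ bit 3 → (0x4b>>3)&0x1 = 0x1
ver:1 @ bit 2 → (0x4b>>2)&0x1 = 0x0
cnt:2 @ bit 0 → (0x4b>>0)&0x3 = 0x3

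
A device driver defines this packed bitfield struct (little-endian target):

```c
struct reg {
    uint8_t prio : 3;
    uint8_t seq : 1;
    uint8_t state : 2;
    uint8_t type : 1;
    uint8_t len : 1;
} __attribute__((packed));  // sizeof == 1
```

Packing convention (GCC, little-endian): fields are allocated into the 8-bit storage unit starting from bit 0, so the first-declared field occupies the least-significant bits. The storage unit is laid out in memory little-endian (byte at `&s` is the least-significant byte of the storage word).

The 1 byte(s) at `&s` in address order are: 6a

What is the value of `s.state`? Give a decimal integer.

2

[0]=0x6a (little-endian) → word 0x6a
prio:3 @ bit 0 → (0x6a>>0)&0x7 = 0x2
seq:1 @ bit 3 → (0x6a>>3)&0x1 = 0x1
state:2 @ bit 4 → (0x6a>>4)&0x3 = 0x2  ←
type:1 @ bit 6 → (0x6a>>6)&0x1 = 0x1
len:1 @ bit 7 → (0x6a>>7)&0x1 = 0x0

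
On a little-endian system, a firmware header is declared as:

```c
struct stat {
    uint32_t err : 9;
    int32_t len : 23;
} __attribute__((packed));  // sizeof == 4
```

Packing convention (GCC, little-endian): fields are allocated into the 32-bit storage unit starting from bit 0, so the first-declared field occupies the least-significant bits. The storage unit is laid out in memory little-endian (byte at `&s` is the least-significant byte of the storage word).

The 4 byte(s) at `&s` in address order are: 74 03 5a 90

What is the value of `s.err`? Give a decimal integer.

[0]=0x74 [1]=0x03 [2]=0x5a [3]=0x90 (little-endian) → word 0x905a0374
err [0+:9] = (word>>0) & 0x1ff = 372  ←
len [9+:23] = (word>>9) & 0x7fffff = 4730113

372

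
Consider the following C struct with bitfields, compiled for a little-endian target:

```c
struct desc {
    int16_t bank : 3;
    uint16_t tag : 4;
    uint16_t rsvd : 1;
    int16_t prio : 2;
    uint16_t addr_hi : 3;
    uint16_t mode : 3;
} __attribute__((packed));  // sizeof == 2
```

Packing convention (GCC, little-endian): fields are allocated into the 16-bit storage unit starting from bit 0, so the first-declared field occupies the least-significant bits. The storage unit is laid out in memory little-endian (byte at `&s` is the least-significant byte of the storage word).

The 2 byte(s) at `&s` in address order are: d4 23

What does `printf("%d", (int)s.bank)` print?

[0]=0xd4 [1]=0x23 (little-endian) → word 0x23d4
bank [0+:3] = (word>>0) & 0x7 = 4  ←
tag [3+:4] = (word>>3) & 0xf = 10
rsvd [7+:1] = (word>>7) & 0x1 = 1
prio [8+:2] = (word>>8) & 0x3 = 3
addr_hi [10+:3] = (word>>10) & 0x7 = 0
mode [13+:3] = (word>>13) & 0x7 = 1
bank signed 3b, MSB=1: 4 - 8 = -4

-4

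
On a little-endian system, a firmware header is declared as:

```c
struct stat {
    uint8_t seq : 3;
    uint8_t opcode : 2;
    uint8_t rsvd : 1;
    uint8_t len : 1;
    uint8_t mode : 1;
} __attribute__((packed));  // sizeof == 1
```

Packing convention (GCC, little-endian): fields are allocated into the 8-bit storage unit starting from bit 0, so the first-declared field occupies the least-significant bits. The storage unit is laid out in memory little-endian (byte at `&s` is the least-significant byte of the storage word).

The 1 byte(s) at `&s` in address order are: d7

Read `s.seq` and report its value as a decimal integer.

7

[0]=0xd7 (little-endian) → word 0xd7
seq [0+:3] = (word>>0) & 0x7 = 7  ←
opcode [3+:2] = (word>>3) & 0x3 = 2
rsvd [5+:1] = (word>>5) & 0x1 = 0
len [6+:1] = (word>>6) & 0x1 = 1
mode [7+:1] = (word>>7) & 0x1 = 1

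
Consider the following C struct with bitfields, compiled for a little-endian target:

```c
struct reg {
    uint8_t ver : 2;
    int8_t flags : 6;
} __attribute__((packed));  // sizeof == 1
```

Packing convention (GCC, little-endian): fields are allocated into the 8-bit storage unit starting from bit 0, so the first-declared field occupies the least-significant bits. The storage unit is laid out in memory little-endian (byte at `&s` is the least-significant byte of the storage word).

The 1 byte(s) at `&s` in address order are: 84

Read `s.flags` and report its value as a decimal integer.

-31

[0]=0x84 (little-endian) → word 0x84
ver [0+:2] = (word>>0) & 0x3 = 0
flags [2+:6] = (word>>2) & 0x3f = 33  ←
flags signed 6b, MSB=1: 33 - 64 = -31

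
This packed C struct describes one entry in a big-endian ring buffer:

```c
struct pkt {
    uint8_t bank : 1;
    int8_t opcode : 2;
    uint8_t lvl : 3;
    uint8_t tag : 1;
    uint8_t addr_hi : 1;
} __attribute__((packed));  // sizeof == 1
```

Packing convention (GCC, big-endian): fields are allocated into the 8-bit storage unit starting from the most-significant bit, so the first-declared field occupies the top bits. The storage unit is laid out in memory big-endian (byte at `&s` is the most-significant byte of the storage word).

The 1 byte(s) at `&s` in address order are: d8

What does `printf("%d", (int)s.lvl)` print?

6

[0]=0xd8 (big-endian) → word 0xd8
bank:1 @ bit 7 → (0xd8>>7)&0x1 = 0x1
opcode:2 @ bit 5 → (0xd8>>5)&0x3 = 0x2
lvl:3 @ bit 2 → (0xd8>>2)&0x7 = 0x6  ←
tag:1 @ bit 1 → (0xd8>>1)&0x1 = 0x0
addr_hi:1 @ bit 0 → (0xd8>>0)&0x1 = 0x0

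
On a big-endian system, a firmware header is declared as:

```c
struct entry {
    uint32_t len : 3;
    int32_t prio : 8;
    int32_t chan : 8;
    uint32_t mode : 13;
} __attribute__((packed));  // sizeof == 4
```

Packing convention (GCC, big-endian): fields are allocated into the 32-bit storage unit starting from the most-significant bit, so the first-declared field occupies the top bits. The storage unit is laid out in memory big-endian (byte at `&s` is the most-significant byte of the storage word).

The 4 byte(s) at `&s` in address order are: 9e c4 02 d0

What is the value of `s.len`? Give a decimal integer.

4

[0]=0x9e [1]=0xc4 [2]=0x02 [3]=0xd0 (big-endian) → word 0x9ec402d0
len [29+:3] = (word>>29) & 0x7 = 4  ←
prio [21+:8] = (word>>21) & 0xff = 246
chan [13+:8] = (word>>13) & 0xff = 32
mode [0+:13] = (word>>0) & 0x1fff = 720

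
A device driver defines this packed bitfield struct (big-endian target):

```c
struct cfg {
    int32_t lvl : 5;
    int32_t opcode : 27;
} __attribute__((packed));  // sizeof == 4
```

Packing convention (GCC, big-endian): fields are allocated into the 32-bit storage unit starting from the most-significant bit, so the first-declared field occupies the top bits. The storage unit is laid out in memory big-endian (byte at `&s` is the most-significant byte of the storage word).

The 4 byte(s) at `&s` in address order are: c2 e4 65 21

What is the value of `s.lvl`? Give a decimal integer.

-8

[0]=0xc2 [1]=0xe4 [2]=0x65 [3]=0x21 (big-endian) → word 0xc2e46521
lvl [27+:5] = (word>>27) & 0x1f = 24  ←
opcode [0+:27] = (word>>0) & 0x7ffffff = 48522529
lvl signed 5b, MSB=1: 24 - 32 = -8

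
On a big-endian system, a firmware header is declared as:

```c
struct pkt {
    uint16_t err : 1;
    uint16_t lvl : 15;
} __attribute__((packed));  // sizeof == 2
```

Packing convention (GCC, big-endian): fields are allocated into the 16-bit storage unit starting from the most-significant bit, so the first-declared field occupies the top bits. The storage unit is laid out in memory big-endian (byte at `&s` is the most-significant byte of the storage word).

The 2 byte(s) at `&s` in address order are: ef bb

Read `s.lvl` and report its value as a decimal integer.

[0]=0xef [1]=0xbb (big-endian) → word 0xefbb
err:1 @ bit 15 → (0xefbb>>15)&0x1 = 0x1
lvl:15 @ bit 0 → (0xefbb>>0)&0x7fff = 0x6fbb  ←

28603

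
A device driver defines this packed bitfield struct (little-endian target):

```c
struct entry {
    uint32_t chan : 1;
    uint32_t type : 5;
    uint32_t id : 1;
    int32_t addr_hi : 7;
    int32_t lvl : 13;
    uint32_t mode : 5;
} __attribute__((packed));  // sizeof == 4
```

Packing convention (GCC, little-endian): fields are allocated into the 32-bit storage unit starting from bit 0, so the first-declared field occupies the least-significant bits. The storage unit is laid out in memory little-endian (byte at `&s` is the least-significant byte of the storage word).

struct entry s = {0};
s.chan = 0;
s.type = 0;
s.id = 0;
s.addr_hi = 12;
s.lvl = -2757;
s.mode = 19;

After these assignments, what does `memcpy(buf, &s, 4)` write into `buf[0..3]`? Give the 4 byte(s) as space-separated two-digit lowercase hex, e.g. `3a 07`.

00 c6 4e 9d

[0+:1] chan=0 & 0x1 = 0x0; word=0x00000000
[1+:5] type=0 & 0x1f = 0x0; word=0x00000000
[6+:1] id=0 & 0x1 = 0x0; word=0x00000000
[7+:7] addr_hi=12 & 0x7f = 0xc; word=0x00000600
[14+:13] lvl=-2757 & 0x1fff = 0x153b; word=0x054ec600
[27+:5] mode=19 & 0x1f = 0x13; word=0x9d4ec600
word = 0x9d4ec600 → little-endian bytes:
  [0]=0x00  [1]=0xc6  [2]=0x4e  [3]=0x9d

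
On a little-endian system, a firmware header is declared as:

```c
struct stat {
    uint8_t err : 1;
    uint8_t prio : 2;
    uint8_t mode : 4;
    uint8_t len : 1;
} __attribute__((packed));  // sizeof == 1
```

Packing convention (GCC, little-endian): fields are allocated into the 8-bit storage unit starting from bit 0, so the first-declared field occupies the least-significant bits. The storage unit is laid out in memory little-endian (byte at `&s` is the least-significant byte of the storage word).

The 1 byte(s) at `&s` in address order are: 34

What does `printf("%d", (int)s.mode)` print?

6

[0]=0x34 (little-endian) → word 0x34
err [0+:1] = (word>>0) & 0x1 = 0
prio [1+:2] = (word>>1) & 0x3 = 2
mode [3+:4] = (word>>3) & 0xf = 6  ←
len [7+:1] = (word>>7) & 0x1 = 0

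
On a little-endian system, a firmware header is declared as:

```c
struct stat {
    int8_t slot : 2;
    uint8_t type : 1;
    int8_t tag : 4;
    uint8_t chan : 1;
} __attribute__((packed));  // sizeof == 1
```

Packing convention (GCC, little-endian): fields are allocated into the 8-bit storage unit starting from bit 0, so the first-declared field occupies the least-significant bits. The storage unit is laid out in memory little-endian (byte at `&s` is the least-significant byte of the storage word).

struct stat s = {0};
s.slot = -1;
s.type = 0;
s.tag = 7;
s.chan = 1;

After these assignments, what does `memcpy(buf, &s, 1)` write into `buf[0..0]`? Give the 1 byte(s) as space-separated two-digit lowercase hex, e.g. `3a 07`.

bb

slot:2 = -1 → 0x3 << 0 → word 0x03
type:1 = 0 → 0x0 << 2 → word 0x03
tag:4 = 7 → 0x7 << 3 → word 0x3b
chan:1 = 1 → 0x1 << 7 → word 0xbb
word = 0xbb → little-endian bytes:
  [0]=0xbb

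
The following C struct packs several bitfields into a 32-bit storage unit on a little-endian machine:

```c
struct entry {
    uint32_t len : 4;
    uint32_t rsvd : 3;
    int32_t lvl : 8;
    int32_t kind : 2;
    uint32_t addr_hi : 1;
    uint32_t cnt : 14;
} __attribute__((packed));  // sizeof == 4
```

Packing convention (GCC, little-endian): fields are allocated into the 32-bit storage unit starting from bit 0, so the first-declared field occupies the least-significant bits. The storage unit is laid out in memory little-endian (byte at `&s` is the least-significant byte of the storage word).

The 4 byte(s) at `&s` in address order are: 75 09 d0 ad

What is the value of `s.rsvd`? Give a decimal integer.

[0]=0x75 [1]=0x09 [2]=0xd0 [3]=0xad (little-endian) → word 0xadd00975
len [0+:4] = (word>>0) & 0xf = 5
rsvd [4+:3] = (word>>4) & 0x7 = 7  ←
lvl [7+:8] = (word>>7) & 0xff = 18
kind [15+:2] = (word>>15) & 0x3 = 0
addr_hi [17+:1] = (word>>17) & 0x1 = 0
cnt [18+:14] = (word>>18) & 0x3fff = 11124

7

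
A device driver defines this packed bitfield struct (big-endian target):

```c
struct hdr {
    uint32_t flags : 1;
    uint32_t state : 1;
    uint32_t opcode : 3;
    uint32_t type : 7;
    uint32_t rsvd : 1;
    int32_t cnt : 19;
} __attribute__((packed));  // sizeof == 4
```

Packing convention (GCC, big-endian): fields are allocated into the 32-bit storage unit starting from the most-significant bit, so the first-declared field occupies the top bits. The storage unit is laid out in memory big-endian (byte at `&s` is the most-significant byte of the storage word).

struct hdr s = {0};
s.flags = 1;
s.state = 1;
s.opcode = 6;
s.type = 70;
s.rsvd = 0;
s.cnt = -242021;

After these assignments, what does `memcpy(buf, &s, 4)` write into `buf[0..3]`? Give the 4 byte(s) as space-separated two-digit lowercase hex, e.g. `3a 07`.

f4 64 4e 9b

[31+:1] flags=1 & 0x1 = 0x1; word=0x80000000
[30+:1] state=1 & 0x1 = 0x1; word=0xc0000000
[27+:3] opcode=6 & 0x7 = 0x6; word=0xf0000000
[20+:7] type=70 & 0x7f = 0x46; word=0xf4600000
[19+:1] rsvd=0 & 0x1 = 0x0; word=0xf4600000
[0+:19] cnt=-242021 & 0x7ffff = 0x44e9b; word=0xf4644e9b
word = 0xf4644e9b → big-endian bytes:
  [0]=0xf4  [1]=0x64  [2]=0x4e  [3]=0x9b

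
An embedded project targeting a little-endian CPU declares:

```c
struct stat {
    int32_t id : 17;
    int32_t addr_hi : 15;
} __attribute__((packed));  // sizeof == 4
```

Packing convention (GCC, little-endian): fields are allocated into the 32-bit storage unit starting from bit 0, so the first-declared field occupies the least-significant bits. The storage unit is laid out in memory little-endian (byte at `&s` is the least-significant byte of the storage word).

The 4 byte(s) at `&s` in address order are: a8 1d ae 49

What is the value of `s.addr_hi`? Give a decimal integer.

9431

[0]=0xa8 [1]=0x1d [2]=0xae [3]=0x49 (little-endian) → word 0x49ae1da8
id [0+:17] = (word>>0) & 0x1ffff = 7592
addr_hi [17+:15] = (word>>17) & 0x7fff = 9431  ←
addr_hi signed 15b, MSB=0: value = 9431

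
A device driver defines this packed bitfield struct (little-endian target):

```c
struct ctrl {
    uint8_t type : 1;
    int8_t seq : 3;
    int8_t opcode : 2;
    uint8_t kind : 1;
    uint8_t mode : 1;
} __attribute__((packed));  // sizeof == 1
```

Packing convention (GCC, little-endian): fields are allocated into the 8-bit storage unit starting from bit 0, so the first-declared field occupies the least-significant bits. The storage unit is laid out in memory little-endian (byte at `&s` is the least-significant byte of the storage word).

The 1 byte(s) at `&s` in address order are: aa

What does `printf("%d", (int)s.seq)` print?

-3

[0]=0xaa (little-endian) → word 0xaa
type [0+:1] = (word>>0) & 0x1 = 0
seq [1+:3] = (word>>1) & 0x7 = 5  ←
opcode [4+:2] = (word>>4) & 0x3 = 2
kind [6+:1] = (word>>6) & 0x1 = 0
mode [7+:1] = (word>>7) & 0x1 = 1
seq signed 3b, MSB=1: 5 - 8 = -3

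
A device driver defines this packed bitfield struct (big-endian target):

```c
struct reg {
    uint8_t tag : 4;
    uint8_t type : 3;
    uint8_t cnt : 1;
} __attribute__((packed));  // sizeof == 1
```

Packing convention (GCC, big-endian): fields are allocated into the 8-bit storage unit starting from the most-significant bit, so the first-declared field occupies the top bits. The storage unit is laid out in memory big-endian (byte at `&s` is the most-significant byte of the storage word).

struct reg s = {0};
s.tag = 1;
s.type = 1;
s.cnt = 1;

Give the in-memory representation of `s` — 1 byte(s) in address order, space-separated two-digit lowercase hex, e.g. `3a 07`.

tag (4b) val=1 bits=0x1 at bit 4: 0x10
type (3b) val=1 bits=0x1 at bit 1: 0x12
cnt (1b) val=1 bits=0x1 at bit 0: 0x13
word = 0x13 → big-endian bytes:
  [0]=0x13

13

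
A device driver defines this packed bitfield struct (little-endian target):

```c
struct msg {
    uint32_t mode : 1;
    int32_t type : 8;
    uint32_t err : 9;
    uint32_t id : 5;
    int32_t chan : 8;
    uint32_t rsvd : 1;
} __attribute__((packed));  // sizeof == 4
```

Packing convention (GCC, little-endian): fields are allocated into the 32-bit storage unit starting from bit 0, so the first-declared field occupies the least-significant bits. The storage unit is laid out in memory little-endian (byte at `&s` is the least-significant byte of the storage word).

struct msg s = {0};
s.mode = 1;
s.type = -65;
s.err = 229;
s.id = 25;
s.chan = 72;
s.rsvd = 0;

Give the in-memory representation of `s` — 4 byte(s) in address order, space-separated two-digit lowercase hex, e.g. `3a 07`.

mode (1b) val=1 bits=0x1 at bit 0: 0x00000001
type (8b) val=-65 bits=0xbf at bit 1: 0x0000017f
err (9b) val=229 bits=0xe5 at bit 9: 0x0001cb7f
id (5b) val=25 bits=0x19 at bit 18: 0x0065cb7f
chan (8b) val=72 bits=0x48 at bit 23: 0x2465cb7f
rsvd (1b) val=0 bits=0x0 at bit 31: 0x2465cb7f
word = 0x2465cb7f → little-endian bytes:
  [0]=0x7f  [1]=0xcb  [2]=0x65  [3]=0x24

7f cb 65 24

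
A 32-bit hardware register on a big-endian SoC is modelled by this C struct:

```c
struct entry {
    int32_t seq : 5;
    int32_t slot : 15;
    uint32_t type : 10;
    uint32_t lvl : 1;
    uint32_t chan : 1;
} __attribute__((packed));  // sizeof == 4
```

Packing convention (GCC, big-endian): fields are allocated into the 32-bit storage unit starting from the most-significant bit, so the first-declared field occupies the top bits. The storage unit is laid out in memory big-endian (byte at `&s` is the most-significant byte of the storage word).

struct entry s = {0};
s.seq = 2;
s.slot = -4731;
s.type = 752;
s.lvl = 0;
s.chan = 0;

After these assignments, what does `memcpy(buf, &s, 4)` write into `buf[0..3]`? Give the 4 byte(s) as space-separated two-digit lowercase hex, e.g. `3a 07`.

[27+:5] seq=2 & 0x1f = 0x2; word=0x10000000
[12+:15] slot=-4731 & 0x7fff = 0x6d85; word=0x16d85000
[2+:10] type=752 & 0x3ff = 0x2f0; word=0x16d85bc0
[1+:1] lvl=0 & 0x1 = 0x0; word=0x16d85bc0
[0+:1] chan=0 & 0x1 = 0x0; word=0x16d85bc0
word = 0x16d85bc0 → big-endian bytes:
  [0]=0x16  [1]=0xd8  [2]=0x5b  [3]=0xc0

16 d8 5b c0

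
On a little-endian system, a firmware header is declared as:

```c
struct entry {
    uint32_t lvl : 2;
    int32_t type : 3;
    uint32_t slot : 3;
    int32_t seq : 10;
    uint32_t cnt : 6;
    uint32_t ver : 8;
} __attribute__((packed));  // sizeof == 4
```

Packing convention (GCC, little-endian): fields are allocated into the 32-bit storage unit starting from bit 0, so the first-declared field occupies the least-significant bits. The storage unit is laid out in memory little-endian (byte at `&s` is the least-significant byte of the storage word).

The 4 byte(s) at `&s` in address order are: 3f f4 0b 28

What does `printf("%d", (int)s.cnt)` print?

[0]=0x3f [1]=0xf4 [2]=0x0b [3]=0x28 (little-endian) → word 0x280bf43f
lvl [0+:2] = (word>>0) & 0x3 = 3
type [2+:3] = (word>>2) & 0x7 = 7
slot [5+:3] = (word>>5) & 0x7 = 1
seq [8+:10] = (word>>8) & 0x3ff = 1012
cnt [18+:6] = (word>>18) & 0x3f = 2  ←
ver [24+:8] = (word>>24) & 0xff = 40

2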